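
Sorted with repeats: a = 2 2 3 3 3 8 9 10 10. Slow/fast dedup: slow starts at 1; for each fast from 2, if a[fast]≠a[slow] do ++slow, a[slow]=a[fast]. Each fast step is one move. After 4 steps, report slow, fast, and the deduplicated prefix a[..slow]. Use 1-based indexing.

slow=2, fast=6, prefix=[2, 3]

slow=1 fast=2: a[fast]=2=a[slow] dup, fast++
slow=1 fast=3: a[fast]=3≠a[slow]=2 write a[2]=3, slow++,fast++
slow=2 fast=4: a[fast]=3=a[slow] dup, fast++
slow=2 fast=5: a[fast]=3=a[slow] dup, fast++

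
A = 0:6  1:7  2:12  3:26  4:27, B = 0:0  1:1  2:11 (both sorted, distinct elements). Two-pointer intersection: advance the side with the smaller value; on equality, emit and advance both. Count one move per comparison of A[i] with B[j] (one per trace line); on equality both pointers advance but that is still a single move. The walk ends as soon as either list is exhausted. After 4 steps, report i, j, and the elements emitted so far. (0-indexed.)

[i=0,j=0] 6>0 → j++
[i=0,j=1] 6>1 → j++
[i=0,j=2] 6<11 → i++
[i=1,j=2] 7<11 → i++

i=2, j=2, emitted=[]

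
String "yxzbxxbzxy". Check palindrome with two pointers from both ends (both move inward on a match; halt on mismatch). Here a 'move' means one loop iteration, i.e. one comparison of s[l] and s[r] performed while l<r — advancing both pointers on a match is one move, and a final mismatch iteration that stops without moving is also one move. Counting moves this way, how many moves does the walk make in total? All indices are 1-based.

l=1 r=10: 'y'=='y', l++,r--
l=2 r=9: 'x'=='x', l++,r--
l=3 r=8: 'z'=='z', l++,r--
l=4 r=7: 'b'=='b', l++,r--
l=5 r=6: 'x'=='x', l++,r--

5 moves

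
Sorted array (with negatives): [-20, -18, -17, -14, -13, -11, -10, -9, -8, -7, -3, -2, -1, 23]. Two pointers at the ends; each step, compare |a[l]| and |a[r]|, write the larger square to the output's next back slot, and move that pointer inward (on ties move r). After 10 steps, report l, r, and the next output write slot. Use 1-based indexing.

l=10, r=13, next write slot=4

l=1 r=14: |-20|<=|23| out[14]=529, r--
l=1 r=13: |-20|>|-1| out[13]=400, l++
l=2 r=13: |-18|>|-1| out[12]=324, l++
l=3 r=13: |-17|>|-1| out[11]=289, l++
l=4 r=13: |-14|>|-1| out[10]=196, l++
l=5 r=13: |-13|>|-1| out[9]=169, l++
l=6 r=13: |-11|>|-1| out[8]=121, l++
l=7 r=13: |-10|>|-1| out[7]=100, l++
l=8 r=13: |-9|>|-1| out[6]=81, l++
l=9 r=13: |-8|>|-1| out[5]=64, l++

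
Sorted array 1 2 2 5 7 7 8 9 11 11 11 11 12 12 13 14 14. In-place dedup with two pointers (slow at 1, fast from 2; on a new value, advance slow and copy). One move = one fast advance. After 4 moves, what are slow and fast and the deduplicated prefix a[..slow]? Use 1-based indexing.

slow=4, fast=6, prefix=[1, 2, 5, 7]

slow=1 fast=2: a[fast]=2≠a[slow]=1 write a[2]=2, slow++,fast++
slow=2 fast=3: a[fast]=2=a[slow] dup, fast++
slow=2 fast=4: a[fast]=5≠a[slow]=2 write a[3]=5, slow++,fast++
slow=3 fast=5: a[fast]=7≠a[slow]=5 write a[4]=7, slow++,fast++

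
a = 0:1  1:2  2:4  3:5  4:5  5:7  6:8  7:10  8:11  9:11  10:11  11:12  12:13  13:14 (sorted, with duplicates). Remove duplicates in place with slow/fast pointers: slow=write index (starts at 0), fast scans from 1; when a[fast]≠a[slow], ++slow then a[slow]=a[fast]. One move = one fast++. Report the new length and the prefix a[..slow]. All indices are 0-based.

slow=0 fast=1: a[fast]=2≠a[slow]=1 write a[1]=2, slow++,fast++
slow=1 fast=2: a[fast]=4≠a[slow]=2 write a[2]=4, slow++,fast++
slow=2 fast=3: a[fast]=5≠a[slow]=4 write a[3]=5, slow++,fast++
slow=3 fast=4: a[fast]=5=a[slow] dup, fast++
slow=3 fast=5: a[fast]=7≠a[slow]=5 write a[4]=7, slow++,fast++
slow=4 fast=6: a[fast]=8≠a[slow]=7 write a[5]=8, slow++,fast++
slow=5 fast=7: a[fast]=10≠a[slow]=8 write a[6]=10, slow++,fast++
slow=6 fast=8: a[fast]=11≠a[slow]=10 write a[7]=11, slow++,fast++
slow=7 fast=9: a[fast]=11=a[slow] dup, fast++
slow=7 fast=10: a[fast]=11=a[slow] dup, fast++
slow=7 fast=11: a[fast]=12≠a[slow]=11 write a[8]=12, slow++,fast++
slow=8 fast=12: a[fast]=13≠a[slow]=12 write a[9]=13, slow++,fast++
slow=9 fast=13: a[fast]=14≠a[slow]=13 write a[10]=14, slow++,fast++

length 11; prefix = [1, 2, 4, 5, 7, 8, 10, 11, 12, 13, 14]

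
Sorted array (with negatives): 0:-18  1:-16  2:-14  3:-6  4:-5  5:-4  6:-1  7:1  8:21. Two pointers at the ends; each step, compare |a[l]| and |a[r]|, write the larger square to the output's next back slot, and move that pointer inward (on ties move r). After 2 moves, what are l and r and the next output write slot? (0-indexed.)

l=0 r=8: |-18|<=|21| out[8]=441, r--
l=0 r=7: |-18|>|1| out[7]=324, l++

l=1, r=7, next write slot=6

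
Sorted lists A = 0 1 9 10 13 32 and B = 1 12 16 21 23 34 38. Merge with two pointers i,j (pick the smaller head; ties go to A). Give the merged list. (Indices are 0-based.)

[0, 1, 1, 9, 10, 12, 13, 16, 21, 23, 32, 34, 38]

i=0 j=0: A[i]=0<=B[j]=1 take 0, i++
i=1 j=0: A[i]=1<=B[j]=1 take 1, i++
i=2 j=0: A[i]=9>B[j]=1 take 1, j++
i=2 j=1: A[i]=9<=B[j]=12 take 9, i++
i=3 j=1: A[i]=10<=B[j]=12 take 10, i++
i=4 j=1: A[i]=13>B[j]=12 take 12, j++
i=4 j=2: A[i]=13<=B[j]=16 take 13, i++
i=5 j=2: A[i]=32>B[j]=16 take 16, j++
i=5 j=3: A[i]=32>B[j]=21 take 21, j++
i=5 j=4: A[i]=32>B[j]=23 take 23, j++
i=5 j=5: A[i]=32<=B[j]=34 take 32, i++
i=6 j=5: A done, take B[j]=34, j++
i=6 j=6: A done, take B[j]=38, j++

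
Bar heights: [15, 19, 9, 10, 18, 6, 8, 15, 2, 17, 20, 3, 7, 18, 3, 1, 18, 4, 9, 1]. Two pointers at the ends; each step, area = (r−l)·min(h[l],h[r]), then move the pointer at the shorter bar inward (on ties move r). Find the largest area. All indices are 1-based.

[1,20] min(15,1)*19=19 best=19 * → r--
[1,19] min(15,9)*18=162 best=162 * → r--
[1,18] min(15,4)*17=68 best=162 → r--
[1,17] min(15,18)*16=240 best=240 * → l++
[2,17] min(19,18)*15=270 best=270 * → r--
[2,16] min(19,1)*14=14 best=270 → r--
[2,15] min(19,3)*13=39 best=270 → r--
[2,14] min(19,18)*12=216 best=270 → r--
[2,13] min(19,7)*11=77 best=270 → r--
[2,12] min(19,3)*10=30 best=270 → r--
[2,11] min(19,20)*9=171 best=270 → l++
[3,11] min(9,20)*8=72 best=270 → l++
[4,11] min(10,20)*7=70 best=270 → l++
[5,11] min(18,20)*6=108 best=270 → l++
[6,11] min(6,20)*5=30 best=270 → l++
[7,11] min(8,20)*4=32 best=270 → l++
[8,11] min(15,20)*3=45 best=270 → l++
[9,11] min(2,20)*2=4 best=270 → l++
[10,11] min(17,20)*1=17 best=270 → l++

max area = 270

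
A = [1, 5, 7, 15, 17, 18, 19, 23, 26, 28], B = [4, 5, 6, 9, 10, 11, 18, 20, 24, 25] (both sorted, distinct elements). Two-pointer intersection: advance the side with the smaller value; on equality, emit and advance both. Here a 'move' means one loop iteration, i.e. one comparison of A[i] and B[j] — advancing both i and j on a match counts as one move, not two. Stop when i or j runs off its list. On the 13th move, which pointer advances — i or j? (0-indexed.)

[i=0,j=0] 1<4 → i++
[i=1,j=0] 5>4 → j++
[i=1,j=1] 5==5 emit → i++,j++
[i=2,j=2] 7>6 → j++
[i=2,j=3] 7<9 → i++
[i=3,j=3] 15>9 → j++
[i=3,j=4] 15>10 → j++
[i=3,j=5] 15>11 → j++
[i=3,j=6] 15<18 → i++
[i=4,j=6] 17<18 → i++
[i=5,j=6] 18==18 emit → i++,j++
[i=6,j=7] 19<20 → i++
[i=7,j=7] 23>20 → j++

j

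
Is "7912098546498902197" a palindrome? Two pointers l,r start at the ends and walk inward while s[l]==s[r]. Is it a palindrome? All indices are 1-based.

not a palindrome (mismatch at 8,12)

[1,19] '7'=='7' → l++,r--
[2,18] '9'=='9' → l++,r--
[3,17] '1'=='1' → l++,r--
[4,16] '2'=='2' → l++,r--
[5,15] '0'=='0' → l++,r--
[6,14] '9'=='9' → l++,r--
[7,13] '8'=='8' → l++,r--
[8,12] '5'!='9' → stop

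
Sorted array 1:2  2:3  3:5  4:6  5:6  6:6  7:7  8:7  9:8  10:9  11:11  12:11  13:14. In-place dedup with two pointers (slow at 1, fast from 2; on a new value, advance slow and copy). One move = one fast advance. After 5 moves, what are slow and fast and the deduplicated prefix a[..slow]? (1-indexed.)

slow=4, fast=7, prefix=[2, 3, 5, 6]

slow=1 fast=2: a[fast]=3≠a[slow]=2 write a[2]=3, slow++,fast++
slow=2 fast=3: a[fast]=5≠a[slow]=3 write a[3]=5, slow++,fast++
slow=3 fast=4: a[fast]=6≠a[slow]=5 write a[4]=6, slow++,fast++
slow=4 fast=5: a[fast]=6=a[slow] dup, fast++
slow=4 fast=6: a[fast]=6=a[slow] dup, fast++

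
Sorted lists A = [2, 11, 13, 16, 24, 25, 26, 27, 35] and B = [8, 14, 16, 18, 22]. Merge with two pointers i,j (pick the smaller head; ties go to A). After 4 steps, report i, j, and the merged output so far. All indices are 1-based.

i=4, j=2, merged so far=[2, 8, 11, 13]

[i=1,j=1] A[i]=2<=B[j]=8 take 2 → i++
[i=2,j=1] A[i]=11>B[j]=8 take 8 → j++
[i=2,j=2] A[i]=11<=B[j]=14 take 11 → i++
[i=3,j=2] A[i]=13<=B[j]=14 take 13 → i++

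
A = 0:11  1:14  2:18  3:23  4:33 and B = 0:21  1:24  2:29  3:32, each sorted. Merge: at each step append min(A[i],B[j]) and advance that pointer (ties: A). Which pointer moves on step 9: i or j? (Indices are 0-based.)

i=0 j=0: A[i]=11<=B[j]=21 take 11, i++
i=1 j=0: A[i]=14<=B[j]=21 take 14, i++
i=2 j=0: A[i]=18<=B[j]=21 take 18, i++
i=3 j=0: A[i]=23>B[j]=21 take 21, j++
i=3 j=1: A[i]=23<=B[j]=24 take 23, i++
i=4 j=1: A[i]=33>B[j]=24 take 24, j++
i=4 j=2: A[i]=33>B[j]=29 take 29, j++
i=4 j=3: A[i]=33>B[j]=32 take 32, j++
i=4 j=4: B done, take A[i]=33, i++

i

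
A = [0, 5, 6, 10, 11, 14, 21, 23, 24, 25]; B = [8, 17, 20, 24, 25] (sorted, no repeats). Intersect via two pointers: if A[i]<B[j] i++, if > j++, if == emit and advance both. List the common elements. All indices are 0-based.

i=0 j=0: 0<8, i++
i=1 j=0: 5<8, i++
i=2 j=0: 6<8, i++
i=3 j=0: 10>8, j++
i=3 j=1: 10<17, i++
i=4 j=1: 11<17, i++
i=5 j=1: 14<17, i++
i=6 j=1: 21>17, j++
i=6 j=2: 21>20, j++
i=6 j=3: 21<24, i++
i=7 j=3: 23<24, i++
i=8 j=3: 24==24 emit, i++,j++
i=9 j=4: 25==25 emit, i++,j++

intersection = [24, 25]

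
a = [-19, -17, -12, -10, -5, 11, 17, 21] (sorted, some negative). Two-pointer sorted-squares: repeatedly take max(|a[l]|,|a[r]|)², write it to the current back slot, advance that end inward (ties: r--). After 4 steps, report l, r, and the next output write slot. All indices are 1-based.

l=3, r=6, next write slot=4

l=1 r=8: |-19|<=|21| out[8]=441, r--
l=1 r=7: |-19|>|17| out[7]=361, l++
l=2 r=7: |-17|<=|17| out[6]=289, r--
l=2 r=6: |-17|>|11| out[5]=289, l++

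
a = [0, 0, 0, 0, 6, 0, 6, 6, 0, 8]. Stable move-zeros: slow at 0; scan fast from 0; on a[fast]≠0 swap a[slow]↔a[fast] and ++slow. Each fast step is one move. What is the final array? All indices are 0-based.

(s=0,f=0) a[fast]=0 → fast++
(s=0,f=1) a[fast]=0 → fast++
(s=0,f=2) a[fast]=0 → fast++
(s=0,f=3) a[fast]=0 → fast++
(s=0,f=4) a[fast]=6≠0 swap→a[0]=6 → slow++,fast++
(s=1,f=5) a[fast]=0 → fast++
(s=1,f=6) a[fast]=6≠0 swap→a[1]=6 → slow++,fast++
(s=2,f=7) a[fast]=6≠0 swap→a[2]=6 → slow++,fast++
(s=3,f=8) a[fast]=0 → fast++
(s=3,f=9) a[fast]=8≠0 swap→a[3]=8 → slow++,fast++

[6, 6, 6, 8, 0, 0, 0, 0, 0, 0]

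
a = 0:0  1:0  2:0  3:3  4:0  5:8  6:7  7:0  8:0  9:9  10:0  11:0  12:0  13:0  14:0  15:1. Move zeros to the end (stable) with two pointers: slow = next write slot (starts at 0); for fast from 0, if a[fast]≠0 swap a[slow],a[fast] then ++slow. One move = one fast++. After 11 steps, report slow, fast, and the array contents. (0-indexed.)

slow=4, fast=11, a=[3, 8, 7, 9, 0, 0, 0, 0, 0, 0, 0, 0, 0, 0, 0, 1]

(s=0,f=0) a[fast]=0 → fast++
(s=0,f=1) a[fast]=0 → fast++
(s=0,f=2) a[fast]=0 → fast++
(s=0,f=3) a[fast]=3≠0 swap→a[0]=3 → slow++,fast++
(s=1,f=4) a[fast]=0 → fast++
(s=1,f=5) a[fast]=8≠0 swap→a[1]=8 → slow++,fast++
(s=2,f=6) a[fast]=7≠0 swap→a[2]=7 → slow++,fast++
(s=3,f=7) a[fast]=0 → fast++
(s=3,f=8) a[fast]=0 → fast++
(s=3,f=9) a[fast]=9≠0 swap→a[3]=9 → slow++,fast++
(s=4,f=10) a[fast]=0 → fast++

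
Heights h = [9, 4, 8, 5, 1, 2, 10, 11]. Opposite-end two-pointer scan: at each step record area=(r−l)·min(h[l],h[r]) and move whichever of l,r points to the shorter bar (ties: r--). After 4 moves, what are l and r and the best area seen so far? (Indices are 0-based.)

l=0 r=7: min(9,11)*7=63 best=63 *, l++
l=1 r=7: min(4,11)*6=24 best=63, l++
l=2 r=7: min(8,11)*5=40 best=63, l++
l=3 r=7: min(5,11)*4=20 best=63, l++

l=4, r=7, best area=63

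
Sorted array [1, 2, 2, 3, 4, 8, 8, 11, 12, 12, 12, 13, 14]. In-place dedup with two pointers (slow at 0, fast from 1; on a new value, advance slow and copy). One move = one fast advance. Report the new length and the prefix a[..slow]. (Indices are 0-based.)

length 9; prefix = [1, 2, 3, 4, 8, 11, 12, 13, 14]

(s=0,f=1) a[fast]=2≠a[slow]=1 write a[1]=2 → slow++,fast++
(s=1,f=2) a[fast]=2=a[slow] dup → fast++
(s=1,f=3) a[fast]=3≠a[slow]=2 write a[2]=3 → slow++,fast++
(s=2,f=4) a[fast]=4≠a[slow]=3 write a[3]=4 → slow++,fast++
(s=3,f=5) a[fast]=8≠a[slow]=4 write a[4]=8 → slow++,fast++
(s=4,f=6) a[fast]=8=a[slow] dup → fast++
(s=4,f=7) a[fast]=11≠a[slow]=8 write a[5]=11 → slow++,fast++
(s=5,f=8) a[fast]=12≠a[slow]=11 write a[6]=12 → slow++,fast++
(s=6,f=9) a[fast]=12=a[slow] dup → fast++
(s=6,f=10) a[fast]=12=a[slow] dup → fast++
(s=6,f=11) a[fast]=13≠a[slow]=12 write a[7]=13 → slow++,fast++
(s=7,f=12) a[fast]=14≠a[slow]=13 write a[8]=14 → slow++,fast++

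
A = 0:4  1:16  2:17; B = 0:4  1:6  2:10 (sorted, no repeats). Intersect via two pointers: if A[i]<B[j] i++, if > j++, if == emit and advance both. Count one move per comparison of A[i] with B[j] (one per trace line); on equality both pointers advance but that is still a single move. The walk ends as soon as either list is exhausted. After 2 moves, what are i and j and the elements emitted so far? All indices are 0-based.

i=1, j=2, emitted=[4]

[i=0,j=0] 4==4 emit → i++,j++
[i=1,j=1] 16>6 → j++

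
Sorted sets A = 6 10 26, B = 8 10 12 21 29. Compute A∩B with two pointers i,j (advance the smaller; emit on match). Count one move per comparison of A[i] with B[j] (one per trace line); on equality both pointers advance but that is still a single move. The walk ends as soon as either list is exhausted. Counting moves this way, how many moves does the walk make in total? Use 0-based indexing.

6 moves

i=0 j=0: 6<8, i++
i=1 j=0: 10>8, j++
i=1 j=1: 10==10 emit, i++,j++
i=2 j=2: 26>12, j++
i=2 j=3: 26>21, j++
i=2 j=4: 26<29, i++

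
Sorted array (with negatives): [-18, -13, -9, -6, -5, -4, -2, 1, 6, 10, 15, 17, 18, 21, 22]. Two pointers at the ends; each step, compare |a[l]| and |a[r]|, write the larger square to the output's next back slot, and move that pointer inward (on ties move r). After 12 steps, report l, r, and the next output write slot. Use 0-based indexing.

l=0 r=14: |-18|<=|22| out[14]=484, r--
l=0 r=13: |-18|<=|21| out[13]=441, r--
l=0 r=12: |-18|<=|18| out[12]=324, r--
l=0 r=11: |-18|>|17| out[11]=324, l++
l=1 r=11: |-13|<=|17| out[10]=289, r--
l=1 r=10: |-13|<=|15| out[9]=225, r--
l=1 r=9: |-13|>|10| out[8]=169, l++
l=2 r=9: |-9|<=|10| out[7]=100, r--
l=2 r=8: |-9|>|6| out[6]=81, l++
l=3 r=8: |-6|<=|6| out[5]=36, r--
l=3 r=7: |-6|>|1| out[4]=36, l++
l=4 r=7: |-5|>|1| out[3]=25, l++

l=5, r=7, next write slot=2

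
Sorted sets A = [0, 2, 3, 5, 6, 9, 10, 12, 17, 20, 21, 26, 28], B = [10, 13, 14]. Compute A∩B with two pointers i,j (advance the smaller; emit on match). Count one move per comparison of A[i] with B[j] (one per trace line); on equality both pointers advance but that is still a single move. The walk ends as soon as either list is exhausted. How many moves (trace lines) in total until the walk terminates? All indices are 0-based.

10 moves

i=0 j=0: 0<10, i++
i=1 j=0: 2<10, i++
i=2 j=0: 3<10, i++
i=3 j=0: 5<10, i++
i=4 j=0: 6<10, i++
i=5 j=0: 9<10, i++
i=6 j=0: 10==10 emit, i++,j++
i=7 j=1: 12<13, i++
i=8 j=1: 17>13, j++
i=8 j=2: 17>14, j++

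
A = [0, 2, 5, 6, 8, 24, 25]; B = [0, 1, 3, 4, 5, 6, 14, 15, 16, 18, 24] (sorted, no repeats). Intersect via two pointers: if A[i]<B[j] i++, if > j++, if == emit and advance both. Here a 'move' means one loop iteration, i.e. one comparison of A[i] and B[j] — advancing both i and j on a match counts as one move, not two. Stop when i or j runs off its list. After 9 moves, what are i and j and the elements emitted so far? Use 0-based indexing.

[i=0,j=0] 0==0 emit → i++,j++
[i=1,j=1] 2>1 → j++
[i=1,j=2] 2<3 → i++
[i=2,j=2] 5>3 → j++
[i=2,j=3] 5>4 → j++
[i=2,j=4] 5==5 emit → i++,j++
[i=3,j=5] 6==6 emit → i++,j++
[i=4,j=6] 8<14 → i++
[i=5,j=6] 24>14 → j++

i=5, j=7, emitted=[0, 5, 6]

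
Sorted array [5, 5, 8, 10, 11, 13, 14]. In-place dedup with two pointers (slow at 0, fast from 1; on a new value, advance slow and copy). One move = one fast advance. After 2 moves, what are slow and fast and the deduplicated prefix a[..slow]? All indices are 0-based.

slow=1, fast=3, prefix=[5, 8]

slow=0 fast=1: a[fast]=5=a[slow] dup, fast++
slow=0 fast=2: a[fast]=8≠a[slow]=5 write a[1]=8, slow++,fast++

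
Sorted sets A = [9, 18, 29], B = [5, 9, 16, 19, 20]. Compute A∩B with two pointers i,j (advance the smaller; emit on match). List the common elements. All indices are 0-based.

intersection = [9]

[i=0,j=0] 9>5 → j++
[i=0,j=1] 9==9 emit → i++,j++
[i=1,j=2] 18>16 → j++
[i=1,j=3] 18<19 → i++
[i=2,j=3] 29>19 → j++
[i=2,j=4] 29>20 → j++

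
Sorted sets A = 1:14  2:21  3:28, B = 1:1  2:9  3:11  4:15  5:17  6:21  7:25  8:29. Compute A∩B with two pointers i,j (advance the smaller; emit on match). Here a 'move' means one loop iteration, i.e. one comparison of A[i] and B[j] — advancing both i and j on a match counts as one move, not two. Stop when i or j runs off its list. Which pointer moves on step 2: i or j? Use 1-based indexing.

j

i=1 j=1: 14>1, j++
i=1 j=2: 14>9, j++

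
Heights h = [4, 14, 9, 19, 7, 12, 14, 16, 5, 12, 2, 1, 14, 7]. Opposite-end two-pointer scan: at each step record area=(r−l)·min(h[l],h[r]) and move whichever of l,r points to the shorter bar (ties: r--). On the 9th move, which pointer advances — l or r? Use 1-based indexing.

l

l=1 r=14: min(4,7)*13=52 best=52 *, l++
l=2 r=14: min(14,7)*12=84 best=84 *, r--
l=2 r=13: min(14,14)*11=154 best=154 *, r--
l=2 r=12: min(14,1)*10=10 best=154, r--
l=2 r=11: min(14,2)*9=18 best=154, r--
l=2 r=10: min(14,12)*8=96 best=154, r--
l=2 r=9: min(14,5)*7=35 best=154, r--
l=2 r=8: min(14,16)*6=84 best=154, l++
l=3 r=8: min(9,16)*5=45 best=154, l++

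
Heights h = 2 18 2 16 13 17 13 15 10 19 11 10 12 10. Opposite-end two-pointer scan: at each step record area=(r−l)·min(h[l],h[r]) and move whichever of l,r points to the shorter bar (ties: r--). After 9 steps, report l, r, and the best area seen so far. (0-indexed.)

[0,13] min(2,10)*13=26 best=26 * → l++
[1,13] min(18,10)*12=120 best=120 * → r--
[1,12] min(18,12)*11=132 best=132 * → r--
[1,11] min(18,10)*10=100 best=132 → r--
[1,10] min(18,11)*9=99 best=132 → r--
[1,9] min(18,19)*8=144 best=144 * → l++
[2,9] min(2,19)*7=14 best=144 → l++
[3,9] min(16,19)*6=96 best=144 → l++
[4,9] min(13,19)*5=65 best=144 → l++

l=5, r=9, best area=144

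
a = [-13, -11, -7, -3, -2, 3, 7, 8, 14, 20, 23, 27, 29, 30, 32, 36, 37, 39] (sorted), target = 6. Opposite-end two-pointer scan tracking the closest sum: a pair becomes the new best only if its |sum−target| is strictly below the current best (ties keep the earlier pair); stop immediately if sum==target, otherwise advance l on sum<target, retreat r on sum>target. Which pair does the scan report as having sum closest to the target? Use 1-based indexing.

pair (-2, 8) with sum 6 (|Δ|=0)

l=1 r=18: -13+39=26 d=20 *, r--
l=1 r=17: -13+37=24 d=18 *, r--
l=1 r=16: -13+36=23 d=17 *, r--
l=1 r=15: -13+32=19 d=13 *, r--
l=1 r=14: -13+30=17 d=11 *, r--
l=1 r=13: -13+29=16 d=10 *, r--
l=1 r=12: -13+27=14 d=8 *, r--
l=1 r=11: -13+23=10 d=4 *, r--
l=1 r=10: -13+20=7 d=1 *, r--
l=1 r=9: -13+14=1 d=5, l++
l=2 r=9: -11+14=3 d=3, l++
l=3 r=9: -7+14=7 d=1, r--
l=3 r=8: -7+8=1 d=5, l++
l=4 r=8: -3+8=5 d=1, l++
l=5 r=8: -2+8=6 d=0 *, stop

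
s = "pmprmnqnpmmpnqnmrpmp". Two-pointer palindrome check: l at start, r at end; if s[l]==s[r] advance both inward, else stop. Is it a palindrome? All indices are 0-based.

l=0 r=19: 'p'=='p', l++,r--
l=1 r=18: 'm'=='m', l++,r--
l=2 r=17: 'p'=='p', l++,r--
l=3 r=16: 'r'=='r', l++,r--
l=4 r=15: 'm'=='m', l++,r--
l=5 r=14: 'n'=='n', l++,r--
l=6 r=13: 'q'=='q', l++,r--
l=7 r=12: 'n'=='n', l++,r--
l=8 r=11: 'p'=='p', l++,r--
l=9 r=10: 'm'=='m', l++,r--

palindrome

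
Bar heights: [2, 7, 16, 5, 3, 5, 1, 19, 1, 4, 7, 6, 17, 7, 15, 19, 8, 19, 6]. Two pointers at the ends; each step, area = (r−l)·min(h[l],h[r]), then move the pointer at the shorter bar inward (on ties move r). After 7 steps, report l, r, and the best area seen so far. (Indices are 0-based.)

l=6, r=17, best area=240

l=0 r=18: min(2,6)*18=36 best=36 *, l++
l=1 r=18: min(7,6)*17=102 best=102 *, r--
l=1 r=17: min(7,19)*16=112 best=112 *, l++
l=2 r=17: min(16,19)*15=240 best=240 *, l++
l=3 r=17: min(5,19)*14=70 best=240, l++
l=4 r=17: min(3,19)*13=39 best=240, l++
l=5 r=17: min(5,19)*12=60 best=240, l++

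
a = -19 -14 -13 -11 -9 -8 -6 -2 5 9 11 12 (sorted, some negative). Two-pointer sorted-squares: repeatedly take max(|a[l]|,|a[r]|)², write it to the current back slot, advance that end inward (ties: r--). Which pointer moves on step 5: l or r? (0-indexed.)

[0,11] |-19|>|12| out[11]=361 → l++
[1,11] |-14|>|12| out[10]=196 → l++
[2,11] |-13|>|12| out[9]=169 → l++
[3,11] |-11|<=|12| out[8]=144 → r--
[3,10] |-11|<=|11| out[7]=121 → r--

r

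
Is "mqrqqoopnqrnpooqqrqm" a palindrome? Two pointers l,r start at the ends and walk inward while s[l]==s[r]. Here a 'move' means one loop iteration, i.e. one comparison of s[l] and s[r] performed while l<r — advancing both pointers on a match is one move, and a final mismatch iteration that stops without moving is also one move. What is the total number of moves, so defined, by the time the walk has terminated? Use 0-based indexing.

10 moves

[0,19] 'm'=='m' → l++,r--
[1,18] 'q'=='q' → l++,r--
[2,17] 'r'=='r' → l++,r--
[3,16] 'q'=='q' → l++,r--
[4,15] 'q'=='q' → l++,r--
[5,14] 'o'=='o' → l++,r--
[6,13] 'o'=='o' → l++,r--
[7,12] 'p'=='p' → l++,r--
[8,11] 'n'=='n' → l++,r--
[9,10] 'q'!='r' → stop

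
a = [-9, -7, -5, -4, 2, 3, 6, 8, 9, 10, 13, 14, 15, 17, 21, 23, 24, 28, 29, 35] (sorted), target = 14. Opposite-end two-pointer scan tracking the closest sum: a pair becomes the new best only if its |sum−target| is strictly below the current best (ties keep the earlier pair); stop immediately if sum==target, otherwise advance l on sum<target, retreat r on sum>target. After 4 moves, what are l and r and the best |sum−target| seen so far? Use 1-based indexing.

l=1 r=20: -9+35=26 d=12 *, r--
l=1 r=19: -9+29=20 d=6 *, r--
l=1 r=18: -9+28=19 d=5 *, r--
l=1 r=17: -9+24=15 d=1 *, r--

l=1, r=16, best |Δ|=1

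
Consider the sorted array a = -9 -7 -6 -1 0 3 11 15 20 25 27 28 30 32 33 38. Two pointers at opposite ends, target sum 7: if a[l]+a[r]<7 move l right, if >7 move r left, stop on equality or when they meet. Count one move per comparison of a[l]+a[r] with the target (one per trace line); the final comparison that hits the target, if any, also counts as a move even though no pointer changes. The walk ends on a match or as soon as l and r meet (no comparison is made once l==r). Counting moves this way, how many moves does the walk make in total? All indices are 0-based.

l=0 r=15: -9+38=29 >7, r--
l=0 r=14: -9+33=24 >7, r--
l=0 r=13: -9+32=23 >7, r--
l=0 r=12: -9+30=21 >7, r--
l=0 r=11: -9+28=19 >7, r--
l=0 r=10: -9+27=18 >7, r--
l=0 r=9: -9+25=16 >7, r--
l=0 r=8: -9+20=11 >7, r--
l=0 r=7: -9+15=6 <7, l++
l=1 r=7: -7+15=8 >7, r--
l=1 r=6: -7+11=4 <7, l++
l=2 r=6: -6+11=5 <7, l++
l=3 r=6: -1+11=10 >7, r--
l=3 r=5: -1+3=2 <7, l++
l=4 r=5: 0+3=3 <7, l++

15 moves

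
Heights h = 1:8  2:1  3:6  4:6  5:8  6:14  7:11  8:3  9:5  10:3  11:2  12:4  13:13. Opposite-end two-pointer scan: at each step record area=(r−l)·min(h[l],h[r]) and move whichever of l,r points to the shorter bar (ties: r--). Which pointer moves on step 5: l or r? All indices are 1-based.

l=1 r=13: min(8,13)*12=96 best=96 *, l++
l=2 r=13: min(1,13)*11=11 best=96, l++
l=3 r=13: min(6,13)*10=60 best=96, l++
l=4 r=13: min(6,13)*9=54 best=96, l++
l=5 r=13: min(8,13)*8=64 best=96, l++

l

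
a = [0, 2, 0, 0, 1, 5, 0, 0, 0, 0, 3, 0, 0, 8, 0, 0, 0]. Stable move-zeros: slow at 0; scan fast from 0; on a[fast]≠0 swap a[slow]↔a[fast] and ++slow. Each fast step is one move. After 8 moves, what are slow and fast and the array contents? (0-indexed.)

(s=0,f=0) a[fast]=0 → fast++
(s=0,f=1) a[fast]=2≠0 swap→a[0]=2 → slow++,fast++
(s=1,f=2) a[fast]=0 → fast++
(s=1,f=3) a[fast]=0 → fast++
(s=1,f=4) a[fast]=1≠0 swap→a[1]=1 → slow++,fast++
(s=2,f=5) a[fast]=5≠0 swap→a[2]=5 → slow++,fast++
(s=3,f=6) a[fast]=0 → fast++
(s=3,f=7) a[fast]=0 → fast++

slow=3, fast=8, a=[2, 1, 5, 0, 0, 0, 0, 0, 0, 0, 3, 0, 0, 8, 0, 0, 0]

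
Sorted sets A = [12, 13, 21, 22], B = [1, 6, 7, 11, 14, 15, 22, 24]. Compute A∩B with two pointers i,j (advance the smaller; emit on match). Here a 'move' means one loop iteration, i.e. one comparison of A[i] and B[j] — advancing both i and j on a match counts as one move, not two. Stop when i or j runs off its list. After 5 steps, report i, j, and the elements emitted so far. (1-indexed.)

[i=1,j=1] 12>1 → j++
[i=1,j=2] 12>6 → j++
[i=1,j=3] 12>7 → j++
[i=1,j=4] 12>11 → j++
[i=1,j=5] 12<14 → i++

i=2, j=5, emitted=[]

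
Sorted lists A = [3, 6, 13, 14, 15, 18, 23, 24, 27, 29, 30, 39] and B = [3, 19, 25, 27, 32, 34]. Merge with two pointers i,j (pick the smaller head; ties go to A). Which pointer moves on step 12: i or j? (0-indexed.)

i

[i=0,j=0] A[i]=3<=B[j]=3 take 3 → i++
[i=1,j=0] A[i]=6>B[j]=3 take 3 → j++
[i=1,j=1] A[i]=6<=B[j]=19 take 6 → i++
[i=2,j=1] A[i]=13<=B[j]=19 take 13 → i++
[i=3,j=1] A[i]=14<=B[j]=19 take 14 → i++
[i=4,j=1] A[i]=15<=B[j]=19 take 15 → i++
[i=5,j=1] A[i]=18<=B[j]=19 take 18 → i++
[i=6,j=1] A[i]=23>B[j]=19 take 19 → j++
[i=6,j=2] A[i]=23<=B[j]=25 take 23 → i++
[i=7,j=2] A[i]=24<=B[j]=25 take 24 → i++
[i=8,j=2] A[i]=27>B[j]=25 take 25 → j++
[i=8,j=3] A[i]=27<=B[j]=27 take 27 → i++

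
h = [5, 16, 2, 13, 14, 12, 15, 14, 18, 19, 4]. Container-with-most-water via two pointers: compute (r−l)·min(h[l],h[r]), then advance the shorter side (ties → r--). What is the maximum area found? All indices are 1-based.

max area = 128

[1,11] min(5,4)*10=40 best=40 * → r--
[1,10] min(5,19)*9=45 best=45 * → l++
[2,10] min(16,19)*8=128 best=128 * → l++
[3,10] min(2,19)*7=14 best=128 → l++
[4,10] min(13,19)*6=78 best=128 → l++
[5,10] min(14,19)*5=70 best=128 → l++
[6,10] min(12,19)*4=48 best=128 → l++
[7,10] min(15,19)*3=45 best=128 → l++
[8,10] min(14,19)*2=28 best=128 → l++
[9,10] min(18,19)*1=18 best=128 → l++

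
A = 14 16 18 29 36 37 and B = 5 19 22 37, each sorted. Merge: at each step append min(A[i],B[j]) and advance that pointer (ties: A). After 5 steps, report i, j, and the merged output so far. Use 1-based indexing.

[i=1,j=1] A[i]=14>B[j]=5 take 5 → j++
[i=1,j=2] A[i]=14<=B[j]=19 take 14 → i++
[i=2,j=2] A[i]=16<=B[j]=19 take 16 → i++
[i=3,j=2] A[i]=18<=B[j]=19 take 18 → i++
[i=4,j=2] A[i]=29>B[j]=19 take 19 → j++

i=4, j=3, merged so far=[5, 14, 16, 18, 19]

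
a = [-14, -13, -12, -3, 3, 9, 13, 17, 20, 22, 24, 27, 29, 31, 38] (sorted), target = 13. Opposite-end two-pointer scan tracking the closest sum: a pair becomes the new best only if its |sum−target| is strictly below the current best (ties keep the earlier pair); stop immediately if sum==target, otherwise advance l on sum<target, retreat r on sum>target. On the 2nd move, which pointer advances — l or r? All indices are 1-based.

r

[1,15] -14+38=24 d=11 * → r--
[1,14] -14+31=17 d=4 * → r--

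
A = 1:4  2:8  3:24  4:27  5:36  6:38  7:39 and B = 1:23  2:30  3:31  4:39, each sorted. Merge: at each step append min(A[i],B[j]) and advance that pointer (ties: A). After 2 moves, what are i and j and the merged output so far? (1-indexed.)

i=3, j=1, merged so far=[4, 8]

i=1 j=1: A[i]=4<=B[j]=23 take 4, i++
i=2 j=1: A[i]=8<=B[j]=23 take 8, i++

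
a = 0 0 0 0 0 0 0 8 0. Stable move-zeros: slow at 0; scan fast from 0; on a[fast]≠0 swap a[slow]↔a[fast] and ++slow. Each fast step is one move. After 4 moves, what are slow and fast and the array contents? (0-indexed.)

slow=0, fast=4, a=[0, 0, 0, 0, 0, 0, 0, 8, 0]

slow=0 fast=0: a[fast]=0, fast++
slow=0 fast=1: a[fast]=0, fast++
slow=0 fast=2: a[fast]=0, fast++
slow=0 fast=3: a[fast]=0, fast++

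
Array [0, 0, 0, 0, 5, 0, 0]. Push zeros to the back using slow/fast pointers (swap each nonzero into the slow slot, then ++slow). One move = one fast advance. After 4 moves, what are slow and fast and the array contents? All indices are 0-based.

slow=0, fast=4, a=[0, 0, 0, 0, 5, 0, 0]

(s=0,f=0) a[fast]=0 → fast++
(s=0,f=1) a[fast]=0 → fast++
(s=0,f=2) a[fast]=0 → fast++
(s=0,f=3) a[fast]=0 → fast++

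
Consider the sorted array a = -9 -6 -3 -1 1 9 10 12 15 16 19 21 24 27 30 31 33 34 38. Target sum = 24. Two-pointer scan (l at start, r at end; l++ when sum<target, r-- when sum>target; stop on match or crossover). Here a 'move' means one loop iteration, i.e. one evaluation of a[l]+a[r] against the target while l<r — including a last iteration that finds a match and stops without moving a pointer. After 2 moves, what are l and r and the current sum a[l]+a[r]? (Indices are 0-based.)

l=0 r=18: -9+38=29 >24, r--
l=0 r=17: -9+34=25 >24, r--

l=0, r=16, sum=24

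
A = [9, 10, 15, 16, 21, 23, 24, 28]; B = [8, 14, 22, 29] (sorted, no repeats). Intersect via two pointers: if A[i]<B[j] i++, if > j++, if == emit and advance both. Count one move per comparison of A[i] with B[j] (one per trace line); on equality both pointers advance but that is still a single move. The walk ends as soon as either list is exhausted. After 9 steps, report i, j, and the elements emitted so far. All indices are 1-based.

i=7, j=4, emitted=[]

[i=1,j=1] 9>8 → j++
[i=1,j=2] 9<14 → i++
[i=2,j=2] 10<14 → i++
[i=3,j=2] 15>14 → j++
[i=3,j=3] 15<22 → i++
[i=4,j=3] 16<22 → i++
[i=5,j=3] 21<22 → i++
[i=6,j=3] 23>22 → j++
[i=6,j=4] 23<29 → i++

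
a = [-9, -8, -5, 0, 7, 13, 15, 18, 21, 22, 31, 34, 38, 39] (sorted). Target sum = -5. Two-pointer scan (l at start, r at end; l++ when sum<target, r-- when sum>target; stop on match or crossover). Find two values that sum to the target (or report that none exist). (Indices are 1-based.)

(-5, 0)

[1,14] -9+39=30 >-5 → r--
[1,13] -9+38=29 >-5 → r--
[1,12] -9+34=25 >-5 → r--
[1,11] -9+31=22 >-5 → r--
[1,10] -9+22=13 >-5 → r--
[1,9] -9+21=12 >-5 → r--
[1,8] -9+18=9 >-5 → r--
[1,7] -9+15=6 >-5 → r--
[1,6] -9+13=4 >-5 → r--
[1,5] -9+7=-2 >-5 → r--
[1,4] -9+0=-9 <-5 → l++
[2,4] -8+0=-8 <-5 → l++
[3,4] -5+0=-5 → found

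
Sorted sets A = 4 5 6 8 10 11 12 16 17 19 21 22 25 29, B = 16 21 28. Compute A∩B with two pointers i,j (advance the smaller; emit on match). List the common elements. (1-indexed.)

[i=1,j=1] 4<16 → i++
[i=2,j=1] 5<16 → i++
[i=3,j=1] 6<16 → i++
[i=4,j=1] 8<16 → i++
[i=5,j=1] 10<16 → i++
[i=6,j=1] 11<16 → i++
[i=7,j=1] 12<16 → i++
[i=8,j=1] 16==16 emit → i++,j++
[i=9,j=2] 17<21 → i++
[i=10,j=2] 19<21 → i++
[i=11,j=2] 21==21 emit → i++,j++
[i=12,j=3] 22<28 → i++
[i=13,j=3] 25<28 → i++
[i=14,j=3] 29>28 → j++

intersection = [16, 21]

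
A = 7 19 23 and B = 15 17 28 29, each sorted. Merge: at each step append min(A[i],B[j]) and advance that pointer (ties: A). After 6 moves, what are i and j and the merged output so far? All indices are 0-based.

i=3, j=3, merged so far=[7, 15, 17, 19, 23, 28]

i=0 j=0: A[i]=7<=B[j]=15 take 7, i++
i=1 j=0: A[i]=19>B[j]=15 take 15, j++
i=1 j=1: A[i]=19>B[j]=17 take 17, j++
i=1 j=2: A[i]=19<=B[j]=28 take 19, i++
i=2 j=2: A[i]=23<=B[j]=28 take 23, i++
i=3 j=2: A done, take B[j]=28, j++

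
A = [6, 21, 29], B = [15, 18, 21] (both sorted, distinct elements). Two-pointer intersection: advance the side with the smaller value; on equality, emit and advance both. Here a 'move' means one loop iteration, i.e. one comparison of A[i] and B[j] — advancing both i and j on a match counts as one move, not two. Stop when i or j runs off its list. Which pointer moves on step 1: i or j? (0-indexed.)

[i=0,j=0] 6<15 → i++

i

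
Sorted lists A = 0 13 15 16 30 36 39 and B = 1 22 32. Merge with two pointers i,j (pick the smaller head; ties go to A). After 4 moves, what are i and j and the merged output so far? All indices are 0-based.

i=3, j=1, merged so far=[0, 1, 13, 15]

[i=0,j=0] A[i]=0<=B[j]=1 take 0 → i++
[i=1,j=0] A[i]=13>B[j]=1 take 1 → j++
[i=1,j=1] A[i]=13<=B[j]=22 take 13 → i++
[i=2,j=1] A[i]=15<=B[j]=22 take 15 → i++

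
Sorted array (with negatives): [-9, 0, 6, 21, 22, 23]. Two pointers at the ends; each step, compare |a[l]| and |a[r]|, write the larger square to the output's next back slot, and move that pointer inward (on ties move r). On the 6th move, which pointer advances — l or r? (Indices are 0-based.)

r

[0,5] |-9|<=|23| out[5]=529 → r--
[0,4] |-9|<=|22| out[4]=484 → r--
[0,3] |-9|<=|21| out[3]=441 → r--
[0,2] |-9|>|6| out[2]=81 → l++
[1,2] |0|<=|6| out[1]=36 → r--
[1,1] |0|<=|0| out[0]=0 → r--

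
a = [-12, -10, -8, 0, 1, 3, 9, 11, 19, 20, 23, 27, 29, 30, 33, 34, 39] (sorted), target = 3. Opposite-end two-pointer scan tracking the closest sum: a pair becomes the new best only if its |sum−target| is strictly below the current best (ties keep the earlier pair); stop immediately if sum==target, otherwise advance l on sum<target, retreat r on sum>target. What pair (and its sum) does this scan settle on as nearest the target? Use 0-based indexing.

pair (-8, 11) with sum 3 (|Δ|=0)

[0,16] -12+39=27 d=24 * → r--
[0,15] -12+34=22 d=19 * → r--
[0,14] -12+33=21 d=18 * → r--
[0,13] -12+30=18 d=15 * → r--
[0,12] -12+29=17 d=14 * → r--
[0,11] -12+27=15 d=12 * → r--
[0,10] -12+23=11 d=8 * → r--
[0,9] -12+20=8 d=5 * → r--
[0,8] -12+19=7 d=4 * → r--
[0,7] -12+11=-1 d=4 → l++
[1,7] -10+11=1 d=2 * → l++
[2,7] -8+11=3 d=0 * → stop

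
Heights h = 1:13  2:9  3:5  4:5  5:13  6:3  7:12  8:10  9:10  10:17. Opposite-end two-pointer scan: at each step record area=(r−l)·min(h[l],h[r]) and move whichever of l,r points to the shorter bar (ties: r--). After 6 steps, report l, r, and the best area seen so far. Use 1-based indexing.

l=7, r=10, best area=117

l=1 r=10: min(13,17)*9=117 best=117 *, l++
l=2 r=10: min(9,17)*8=72 best=117, l++
l=3 r=10: min(5,17)*7=35 best=117, l++
l=4 r=10: min(5,17)*6=30 best=117, l++
l=5 r=10: min(13,17)*5=65 best=117, l++
l=6 r=10: min(3,17)*4=12 best=117, l++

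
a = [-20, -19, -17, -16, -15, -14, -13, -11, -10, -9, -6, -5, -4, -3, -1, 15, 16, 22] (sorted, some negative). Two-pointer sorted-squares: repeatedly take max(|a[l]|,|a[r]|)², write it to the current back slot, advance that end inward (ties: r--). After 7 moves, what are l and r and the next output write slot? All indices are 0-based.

[0,17] |-20|<=|22| out[17]=484 → r--
[0,16] |-20|>|16| out[16]=400 → l++
[1,16] |-19|>|16| out[15]=361 → l++
[2,16] |-17|>|16| out[14]=289 → l++
[3,16] |-16|<=|16| out[13]=256 → r--
[3,15] |-16|>|15| out[12]=256 → l++
[4,15] |-15|<=|15| out[11]=225 → r--

l=4, r=14, next write slot=10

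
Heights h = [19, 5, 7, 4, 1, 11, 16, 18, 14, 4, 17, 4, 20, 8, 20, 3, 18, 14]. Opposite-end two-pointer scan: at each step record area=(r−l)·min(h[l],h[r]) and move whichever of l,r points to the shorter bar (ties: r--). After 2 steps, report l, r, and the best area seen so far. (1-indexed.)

l=1 r=18: min(19,14)*17=238 best=238 *, r--
l=1 r=17: min(19,18)*16=288 best=288 *, r--

l=1, r=16, best area=288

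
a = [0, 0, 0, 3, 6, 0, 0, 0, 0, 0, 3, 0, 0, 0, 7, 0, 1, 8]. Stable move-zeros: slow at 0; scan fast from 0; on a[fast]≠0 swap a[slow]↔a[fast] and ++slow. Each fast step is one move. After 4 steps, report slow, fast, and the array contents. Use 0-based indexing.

slow=1, fast=4, a=[3, 0, 0, 0, 6, 0, 0, 0, 0, 0, 3, 0, 0, 0, 7, 0, 1, 8]

(s=0,f=0) a[fast]=0 → fast++
(s=0,f=1) a[fast]=0 → fast++
(s=0,f=2) a[fast]=0 → fast++
(s=0,f=3) a[fast]=3≠0 swap→a[0]=3 → slow++,fast++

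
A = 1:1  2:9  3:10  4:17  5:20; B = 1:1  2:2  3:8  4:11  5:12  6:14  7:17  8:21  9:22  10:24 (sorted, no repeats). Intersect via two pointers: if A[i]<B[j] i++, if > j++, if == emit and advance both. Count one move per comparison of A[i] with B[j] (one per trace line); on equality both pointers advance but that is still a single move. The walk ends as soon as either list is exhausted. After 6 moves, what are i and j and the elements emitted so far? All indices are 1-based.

i=1 j=1: 1==1 emit, i++,j++
i=2 j=2: 9>2, j++
i=2 j=3: 9>8, j++
i=2 j=4: 9<11, i++
i=3 j=4: 10<11, i++
i=4 j=4: 17>11, j++

i=4, j=5, emitted=[1]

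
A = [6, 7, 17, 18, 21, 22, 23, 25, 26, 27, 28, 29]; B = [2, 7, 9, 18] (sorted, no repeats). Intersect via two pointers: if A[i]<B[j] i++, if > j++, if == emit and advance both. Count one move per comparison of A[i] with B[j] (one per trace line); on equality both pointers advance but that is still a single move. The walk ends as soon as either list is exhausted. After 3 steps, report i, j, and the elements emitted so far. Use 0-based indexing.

i=2, j=2, emitted=[7]

i=0 j=0: 6>2, j++
i=0 j=1: 6<7, i++
i=1 j=1: 7==7 emit, i++,j++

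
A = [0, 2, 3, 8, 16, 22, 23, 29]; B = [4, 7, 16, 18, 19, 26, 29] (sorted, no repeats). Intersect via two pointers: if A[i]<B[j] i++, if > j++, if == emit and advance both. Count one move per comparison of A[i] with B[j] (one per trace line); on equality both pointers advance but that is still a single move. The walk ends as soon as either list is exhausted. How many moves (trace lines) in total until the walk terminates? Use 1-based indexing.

i=1 j=1: 0<4, i++
i=2 j=1: 2<4, i++
i=3 j=1: 3<4, i++
i=4 j=1: 8>4, j++
i=4 j=2: 8>7, j++
i=4 j=3: 8<16, i++
i=5 j=3: 16==16 emit, i++,j++
i=6 j=4: 22>18, j++
i=6 j=5: 22>19, j++
i=6 j=6: 22<26, i++
i=7 j=6: 23<26, i++
i=8 j=6: 29>26, j++
i=8 j=7: 29==29 emit, i++,j++

13 moves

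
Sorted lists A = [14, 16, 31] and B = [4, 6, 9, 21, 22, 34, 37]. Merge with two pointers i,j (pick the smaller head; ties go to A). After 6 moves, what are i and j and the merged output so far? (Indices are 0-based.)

i=0 j=0: A[i]=14>B[j]=4 take 4, j++
i=0 j=1: A[i]=14>B[j]=6 take 6, j++
i=0 j=2: A[i]=14>B[j]=9 take 9, j++
i=0 j=3: A[i]=14<=B[j]=21 take 14, i++
i=1 j=3: A[i]=16<=B[j]=21 take 16, i++
i=2 j=3: A[i]=31>B[j]=21 take 21, j++

i=2, j=4, merged so far=[4, 6, 9, 14, 16, 21]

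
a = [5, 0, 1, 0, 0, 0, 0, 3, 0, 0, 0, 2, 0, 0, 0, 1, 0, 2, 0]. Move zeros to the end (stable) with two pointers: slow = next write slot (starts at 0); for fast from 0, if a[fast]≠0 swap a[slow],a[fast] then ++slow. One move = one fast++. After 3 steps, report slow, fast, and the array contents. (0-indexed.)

slow=0 fast=0: a[fast]=5≠0 swap→a[0]=5, slow++,fast++
slow=1 fast=1: a[fast]=0, fast++
slow=1 fast=2: a[fast]=1≠0 swap→a[1]=1, slow++,fast++

slow=2, fast=3, a=[5, 1, 0, 0, 0, 0, 0, 3, 0, 0, 0, 2, 0, 0, 0, 1, 0, 2, 0]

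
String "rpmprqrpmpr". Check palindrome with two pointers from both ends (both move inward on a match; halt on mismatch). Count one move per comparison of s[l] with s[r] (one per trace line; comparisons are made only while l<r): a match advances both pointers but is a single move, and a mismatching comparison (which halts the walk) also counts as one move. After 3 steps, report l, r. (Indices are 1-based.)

l=4, r=8

l=1 r=11: 'r'=='r', l++,r--
l=2 r=10: 'p'=='p', l++,r--
l=3 r=9: 'm'=='m', l++,r--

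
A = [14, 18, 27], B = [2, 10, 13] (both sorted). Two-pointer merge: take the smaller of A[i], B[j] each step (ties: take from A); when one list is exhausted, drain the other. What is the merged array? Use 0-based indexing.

[i=0,j=0] A[i]=14>B[j]=2 take 2 → j++
[i=0,j=1] A[i]=14>B[j]=10 take 10 → j++
[i=0,j=2] A[i]=14>B[j]=13 take 13 → j++
[i=0,j=3] B done, take A[i]=14 → i++
[i=1,j=3] B done, take A[i]=18 → i++
[i=2,j=3] B done, take A[i]=27 → i++

[2, 10, 13, 14, 18, 27]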